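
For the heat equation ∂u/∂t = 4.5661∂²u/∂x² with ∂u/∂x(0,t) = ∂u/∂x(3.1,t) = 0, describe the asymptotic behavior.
u → constant (steady state). Heat is conserved (no flux at boundaries); solution approaches the spatial average.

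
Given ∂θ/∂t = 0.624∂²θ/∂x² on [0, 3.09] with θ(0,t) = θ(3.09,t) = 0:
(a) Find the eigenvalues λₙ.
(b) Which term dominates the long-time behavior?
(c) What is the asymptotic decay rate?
Eigenvalues: λₙ = 0.624n²π²/3.09².
First three modes:
  n=1: λ₁ = 0.624π²/3.09² ≈ 0.645
  n=2: λ₂ = 2.496π²/3.09² ≈ 2.58 (4× faster decay)
  n=3: λ₃ = 5.616π²/3.09² ≈ 5.805 (9× faster decay)
As t → ∞, higher modes decay exponentially faster. The n=1 mode dominates: θ ~ c₁ sin(πx/3.09) e^{-λ₁t}.
Decay rate: λ₁ = 0.624π²/3.09² ≈ 0.645.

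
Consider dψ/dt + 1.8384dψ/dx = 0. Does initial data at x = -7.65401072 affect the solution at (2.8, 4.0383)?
No. Only data at x = -4.62401072 affects (2.8, 4.0383). Advection has one-way propagation along characteristics.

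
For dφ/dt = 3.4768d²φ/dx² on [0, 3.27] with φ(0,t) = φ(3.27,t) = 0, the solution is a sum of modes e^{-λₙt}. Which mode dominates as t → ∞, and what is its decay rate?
Eigenvalues: λₙ = 3.4768n²π²/3.27².
First three modes:
  n=1: λ₁ = 3.4768π²/3.27² ≈ 3.209
  n=2: λ₂ = 13.9072π²/3.27² ≈ 12.836 (4× faster decay)
  n=3: λ₃ = 31.2912π²/3.27² ≈ 28.882 (9× faster decay)
As t → ∞, higher modes decay exponentially faster. The n=1 mode dominates: φ ~ c₁ sin(πx/3.27) e^{-λ₁t}.
Decay rate: λ₁ = 3.4768π²/3.27² ≈ 3.209.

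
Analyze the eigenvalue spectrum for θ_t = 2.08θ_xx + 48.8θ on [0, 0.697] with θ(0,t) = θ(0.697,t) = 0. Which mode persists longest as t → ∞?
Eigenvalues: λₙ = 2.08n²π²/0.697² - 48.8.
First three modes:
  n=1: λ₁ = 2.08π²/0.697² - 48.8 ≈ -6.543
  n=2: λ₂ = 8.32π²/0.697² - 48.8 ≈ 120.228
  n=3: λ₃ = 18.72π²/0.697² - 48.8 ≈ 331.512
Since 2.08π²/0.697² ≈ 42.257 < 48.8, λ₁ < 0.
The n=1 mode grows fastest (−λₙ is largest for n=1) → dominates.
Asymptotic: θ ~ c₁ sin(πx/0.697) e^{6.543t} (exponential growth at rate −λ₁ ≈ 6.543).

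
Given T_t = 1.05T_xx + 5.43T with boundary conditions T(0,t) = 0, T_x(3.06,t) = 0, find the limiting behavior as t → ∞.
T grows unboundedly. Reaction dominates diffusion (r=5.43 > κπ²/(4L²)≈0.28); solution grows exponentially.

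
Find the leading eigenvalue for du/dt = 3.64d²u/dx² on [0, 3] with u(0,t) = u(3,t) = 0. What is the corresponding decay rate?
Eigenvalues: λₙ = 3.64n²π²/3².
First three modes:
  n=1: λ₁ = 3.64π²/3² ≈ 3.992
  n=2: λ₂ = 14.56π²/3² ≈ 15.967 (4× faster decay)
  n=3: λ₃ = 32.76π²/3² ≈ 35.925 (9× faster decay)
As t → ∞, higher modes decay exponentially faster. The n=1 mode dominates: u ~ c₁ sin(πx/3) e^{-λ₁t}.
Decay rate: λ₁ = 3.64π²/3² ≈ 3.992.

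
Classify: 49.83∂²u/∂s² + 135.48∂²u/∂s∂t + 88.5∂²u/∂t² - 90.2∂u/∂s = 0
Hyperbolic (discriminant = 715.0104).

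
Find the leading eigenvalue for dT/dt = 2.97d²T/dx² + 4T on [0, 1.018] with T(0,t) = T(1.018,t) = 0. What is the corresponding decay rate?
Eigenvalues: λₙ = 2.97n²π²/1.018² - 4.
First three modes:
  n=1: λ₁ = 2.97π²/1.018² - 4 ≈ 24.285
  n=2: λ₂ = 11.88π²/1.018² - 4 ≈ 109.141
  n=3: λ₃ = 26.73π²/1.018² - 4 ≈ 250.568
Since 2.97π²/1.018² ≈ 28.285 > 4, all λₙ > 0.
The n=1 mode decays slowest → dominates as t → ∞.
Asymptotic: T ~ c₁ sin(πx/1.018) e^{-λ₁t} with decay rate λ₁ ≈ 24.285.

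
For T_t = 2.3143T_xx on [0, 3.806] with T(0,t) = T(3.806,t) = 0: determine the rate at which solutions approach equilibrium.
Eigenvalues: λₙ = 2.3143n²π²/3.806².
First three modes:
  n=1: λ₁ = 2.3143π²/3.806² ≈ 1.577
  n=2: λ₂ = 9.2572π²/3.806² ≈ 6.307 (4× faster decay)
  n=3: λ₃ = 20.8287π²/3.806² ≈ 14.191 (9× faster decay)
As t → ∞, higher modes decay exponentially faster. The n=1 mode dominates: T ~ c₁ sin(πx/3.806) e^{-λ₁t}.
Decay rate: λ₁ = 2.3143π²/3.806² ≈ 1.577.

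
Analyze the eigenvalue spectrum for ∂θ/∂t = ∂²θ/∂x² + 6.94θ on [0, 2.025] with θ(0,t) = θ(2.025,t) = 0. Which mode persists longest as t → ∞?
Eigenvalues: λₙ = n²π²/2.025² - 6.94.
First three modes:
  n=1: λ₁ = π²/2.025² - 6.94 ≈ -4.533
  n=2: λ₂ = 4π²/2.025² - 6.94 ≈ 2.687
  n=3: λ₃ = 9π²/2.025² - 6.94 ≈ 14.722
Since π²/2.025² ≈ 2.407 < 6.94, λ₁ < 0.
The n=1 mode grows fastest (−λₙ is largest for n=1) → dominates.
Asymptotic: θ ~ c₁ sin(πx/2.025) e^{4.533t} (exponential growth at rate −λ₁ ≈ 4.533).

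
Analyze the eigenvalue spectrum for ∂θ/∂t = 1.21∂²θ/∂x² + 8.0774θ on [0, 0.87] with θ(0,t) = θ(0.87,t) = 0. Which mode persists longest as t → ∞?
Eigenvalues: λₙ = 1.21n²π²/0.87² - 8.0774.
First three modes:
  n=1: λ₁ = 1.21π²/0.87² - 8.0774 ≈ 7.7
  n=2: λ₂ = 4.84π²/0.87² - 8.0774 ≈ 55.034
  n=3: λ₃ = 10.89π²/0.87² - 8.0774 ≈ 133.923
Since 1.21π²/0.87² ≈ 15.778 > 8.0774, all λₙ > 0.
The n=1 mode decays slowest → dominates as t → ∞.
Asymptotic: θ ~ c₁ sin(πx/0.87) e^{-λ₁t} with decay rate λ₁ ≈ 7.7.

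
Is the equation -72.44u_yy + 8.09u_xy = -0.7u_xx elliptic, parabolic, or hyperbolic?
Rewriting in standard form: 0.7u_xx + 8.09u_xy - 72.44u_yy = 0. Computing B² - 4AC with A = 0.7, B = 8.09, C = -72.44: discriminant = 268.2801 (positive). Answer: hyperbolic.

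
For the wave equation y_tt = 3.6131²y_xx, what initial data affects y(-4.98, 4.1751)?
Domain of dependence: [-20.06505381, 10.10505381]. Signals travel at speed 3.6131, so data within |x - -4.98| ≤ 3.6131·4.1751 = 15.08505381 can reach the point.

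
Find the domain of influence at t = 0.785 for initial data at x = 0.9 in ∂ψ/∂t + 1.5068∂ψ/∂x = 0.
At x = 2.082838. The characteristic carries data from (0.9, 0) to (2.082838, 0.785).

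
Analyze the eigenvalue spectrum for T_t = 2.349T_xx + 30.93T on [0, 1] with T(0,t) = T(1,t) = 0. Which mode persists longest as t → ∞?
Eigenvalues: λₙ = 2.349n²π²/1² - 30.93.
First three modes:
  n=1: λ₁ = 2.349π² - 30.93 ≈ -7.746
  n=2: λ₂ = 9.396π² - 30.93 ≈ 61.805
  n=3: λ₃ = 21.141π² - 30.93 ≈ 177.723
Since 2.349π² ≈ 23.184 < 30.93, λ₁ < 0.
The n=1 mode grows fastest (−λₙ is largest for n=1) → dominates.
Asymptotic: T ~ c₁ sin(πx/1) e^{7.746t} (exponential growth at rate −λ₁ ≈ 7.746).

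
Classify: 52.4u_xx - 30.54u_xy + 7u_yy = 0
Elliptic (discriminant = -534.5084).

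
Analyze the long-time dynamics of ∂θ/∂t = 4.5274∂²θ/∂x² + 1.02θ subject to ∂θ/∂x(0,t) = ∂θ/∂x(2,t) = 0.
Long-time behavior: θ grows unboundedly. With Neumann BCs the constant mode has diffusion eigenvalue 0, so any r > 0 makes it grow like e^(1.02t); solution grows exponentially.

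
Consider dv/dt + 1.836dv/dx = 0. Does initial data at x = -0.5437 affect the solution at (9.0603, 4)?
No. Only data at x = 1.7163 affects (9.0603, 4). Advection has one-way propagation along characteristics.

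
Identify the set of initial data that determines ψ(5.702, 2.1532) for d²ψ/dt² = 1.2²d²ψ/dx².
Domain of dependence: [3.11816, 8.28584]. Signals travel at speed 1.2, so data within |x - 5.702| ≤ 1.2·2.1532 = 2.58384 can reach the point.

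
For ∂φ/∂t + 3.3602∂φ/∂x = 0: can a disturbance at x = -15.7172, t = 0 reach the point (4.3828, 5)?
No. Only data at x = -12.4182 affects (4.3828, 5). Advection has one-way propagation along characteristics.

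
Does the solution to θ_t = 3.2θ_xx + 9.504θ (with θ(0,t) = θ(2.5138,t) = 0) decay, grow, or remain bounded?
θ grows unboundedly. Reaction dominates diffusion (r=9.504 > κπ²/L²≈5); solution grows exponentially.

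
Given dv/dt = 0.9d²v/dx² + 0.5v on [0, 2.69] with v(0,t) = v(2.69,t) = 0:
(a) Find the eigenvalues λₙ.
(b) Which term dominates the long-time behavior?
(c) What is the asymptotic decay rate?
Eigenvalues: λₙ = 0.9n²π²/2.69² - 0.5.
First three modes:
  n=1: λ₁ = 0.9π²/2.69² - 0.5 ≈ 0.728
  n=2: λ₂ = 3.6π²/2.69² - 0.5 ≈ 4.41
  n=3: λ₃ = 8.1π²/2.69² - 0.5 ≈ 10.548
Since 0.9π²/2.69² ≈ 1.228 > 0.5, all λₙ > 0.
The n=1 mode decays slowest → dominates as t → ∞.
Asymptotic: v ~ c₁ sin(πx/2.69) e^{-λ₁t} with decay rate λ₁ ≈ 0.728.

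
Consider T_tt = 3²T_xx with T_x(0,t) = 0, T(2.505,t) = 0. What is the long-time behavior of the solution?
As t → ∞, T oscillates (no decay). Energy is conserved; the solution oscillates indefinitely as standing waves.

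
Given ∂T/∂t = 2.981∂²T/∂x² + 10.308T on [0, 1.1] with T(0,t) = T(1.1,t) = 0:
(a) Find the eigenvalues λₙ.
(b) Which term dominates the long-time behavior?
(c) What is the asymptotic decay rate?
Eigenvalues: λₙ = 2.981n²π²/1.1² - 10.308.
First three modes:
  n=1: λ₁ = 2.981π²/1.1² - 10.308 ≈ 14.007
  n=2: λ₂ = 11.924π²/1.1² - 10.308 ≈ 86.952
  n=3: λ₃ = 26.829π²/1.1² - 10.308 ≈ 208.528
Since 2.981π²/1.1² ≈ 24.315 > 10.308, all λₙ > 0.
The n=1 mode decays slowest → dominates as t → ∞.
Asymptotic: T ~ c₁ sin(πx/1.1) e^{-λ₁t} with decay rate λ₁ ≈ 14.007.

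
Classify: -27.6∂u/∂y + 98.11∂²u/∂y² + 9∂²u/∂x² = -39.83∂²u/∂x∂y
Rewriting in standard form: 9∂²u/∂x² + 39.83∂²u/∂x∂y + 98.11∂²u/∂y² - 27.6∂u/∂y = 0. Elliptic (discriminant = -1945.5311).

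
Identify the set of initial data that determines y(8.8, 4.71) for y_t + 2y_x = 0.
A single point: x = -0.62. The characteristic through (8.8, 4.71) is x - 2t = const, so x = 8.8 - 2·4.71 = -0.62.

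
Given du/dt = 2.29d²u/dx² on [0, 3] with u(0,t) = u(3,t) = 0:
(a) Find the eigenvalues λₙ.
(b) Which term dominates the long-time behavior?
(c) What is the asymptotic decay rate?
Eigenvalues: λₙ = 2.29n²π²/3².
First three modes:
  n=1: λ₁ = 2.29π²/3² ≈ 2.511
  n=2: λ₂ = 9.16π²/3² ≈ 10.045 (4× faster decay)
  n=3: λ₃ = 20.61π²/3² ≈ 22.601 (9× faster decay)
As t → ∞, higher modes decay exponentially faster. The n=1 mode dominates: u ~ c₁ sin(πx/3) e^{-λ₁t}.
Decay rate: λ₁ = 2.29π²/3² ≈ 2.511.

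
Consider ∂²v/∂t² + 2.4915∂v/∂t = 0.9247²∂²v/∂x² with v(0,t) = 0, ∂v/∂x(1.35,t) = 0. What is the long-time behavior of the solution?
As t → ∞, v → 0. Damping (γ=2.4915) dissipates energy; oscillations decay exponentially.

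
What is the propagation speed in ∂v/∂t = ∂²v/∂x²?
Infinite. The heat equation is parabolic, not hyperbolic, so disturbances propagate instantly.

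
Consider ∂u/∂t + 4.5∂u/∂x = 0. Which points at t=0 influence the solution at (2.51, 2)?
A single point: x = -6.49. The characteristic through (2.51, 2) is x - 4.5t = const, so x = 2.51 - 4.5·2 = -6.49.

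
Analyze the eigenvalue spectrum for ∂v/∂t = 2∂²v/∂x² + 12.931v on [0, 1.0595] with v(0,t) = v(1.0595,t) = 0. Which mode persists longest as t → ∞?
Eigenvalues: λₙ = 2n²π²/1.0595² - 12.931.
First three modes:
  n=1: λ₁ = 2π²/1.0595² - 12.931 ≈ 4.653
  n=2: λ₂ = 8π²/1.0595² - 12.931 ≈ 57.407
  n=3: λ₃ = 18π²/1.0595² - 12.931 ≈ 145.329
Since 2π²/1.0595² ≈ 17.584 > 12.931, all λₙ > 0.
The n=1 mode decays slowest → dominates as t → ∞.
Asymptotic: v ~ c₁ sin(πx/1.0595) e^{-λ₁t} with decay rate λ₁ ≈ 4.653.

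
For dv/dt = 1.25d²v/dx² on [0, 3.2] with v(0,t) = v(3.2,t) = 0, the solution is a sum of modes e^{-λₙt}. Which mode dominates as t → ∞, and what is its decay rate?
Eigenvalues: λₙ = 1.25n²π²/3.2².
First three modes:
  n=1: λ₁ = 1.25π²/3.2² ≈ 1.205
  n=2: λ₂ = 5π²/3.2² ≈ 4.819 (4× faster decay)
  n=3: λ₃ = 11.25π²/3.2² ≈ 10.843 (9× faster decay)
As t → ∞, higher modes decay exponentially faster. The n=1 mode dominates: v ~ c₁ sin(πx/3.2) e^{-λ₁t}.
Decay rate: λ₁ = 1.25π²/3.2² ≈ 1.205.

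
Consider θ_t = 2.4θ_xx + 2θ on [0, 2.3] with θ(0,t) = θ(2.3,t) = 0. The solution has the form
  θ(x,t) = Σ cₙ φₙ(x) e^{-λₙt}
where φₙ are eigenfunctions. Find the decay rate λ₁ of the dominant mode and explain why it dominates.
Eigenvalues: λₙ = 2.4n²π²/2.3² - 2.
First three modes:
  n=1: λ₁ = 2.4π²/2.3² - 2 ≈ 2.478
  n=2: λ₂ = 9.6π²/2.3² - 2 ≈ 15.911
  n=3: λ₃ = 21.6π²/2.3² - 2 ≈ 38.299
Since 2.4π²/2.3² ≈ 4.478 > 2, all λₙ > 0.
The n=1 mode decays slowest → dominates as t → ∞.
Asymptotic: θ ~ c₁ sin(πx/2.3) e^{-λ₁t} with decay rate λ₁ ≈ 2.478.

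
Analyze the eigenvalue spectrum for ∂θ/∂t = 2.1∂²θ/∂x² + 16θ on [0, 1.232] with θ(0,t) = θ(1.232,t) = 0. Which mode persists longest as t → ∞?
Eigenvalues: λₙ = 2.1n²π²/1.232² - 16.
First three modes:
  n=1: λ₁ = 2.1π²/1.232² - 16 ≈ -2.345
  n=2: λ₂ = 8.4π²/1.232² - 16 ≈ 38.621
  n=3: λ₃ = 18.9π²/1.232² - 16 ≈ 106.897
Since 2.1π²/1.232² ≈ 13.655 < 16, λ₁ < 0.
The n=1 mode grows fastest (−λₙ is largest for n=1) → dominates.
Asymptotic: θ ~ c₁ sin(πx/1.232) e^{2.345t} (exponential growth at rate −λ₁ ≈ 2.345).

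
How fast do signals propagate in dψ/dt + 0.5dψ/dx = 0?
Speed = 0.5. Information travels along x - 0.5t = const (rightward).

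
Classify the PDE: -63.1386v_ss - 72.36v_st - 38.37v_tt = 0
A = -63.1386, B = -72.36, C = -38.37. Discriminant B² - 4AC = -4454.542728. Since -4454.542728 < 0, elliptic.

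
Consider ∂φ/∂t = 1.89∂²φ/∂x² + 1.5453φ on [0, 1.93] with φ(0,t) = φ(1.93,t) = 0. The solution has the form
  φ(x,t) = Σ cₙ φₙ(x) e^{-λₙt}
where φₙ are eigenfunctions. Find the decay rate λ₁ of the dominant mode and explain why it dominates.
Eigenvalues: λₙ = 1.89n²π²/1.93² - 1.5453.
First three modes:
  n=1: λ₁ = 1.89π²/1.93² - 1.5453 ≈ 3.462
  n=2: λ₂ = 7.56π²/1.93² - 1.5453 ≈ 18.486
  n=3: λ₃ = 17.01π²/1.93² - 1.5453 ≈ 43.525
Since 1.89π²/1.93² ≈ 5.008 > 1.5453, all λₙ > 0.
The n=1 mode decays slowest → dominates as t → ∞.
Asymptotic: φ ~ c₁ sin(πx/1.93) e^{-λ₁t} with decay rate λ₁ ≈ 3.462.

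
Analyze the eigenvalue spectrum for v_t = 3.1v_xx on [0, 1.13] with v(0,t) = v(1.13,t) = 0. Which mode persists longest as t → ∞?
Eigenvalues: λₙ = 3.1n²π²/1.13².
First three modes:
  n=1: λ₁ = 3.1π²/1.13² ≈ 23.961
  n=2: λ₂ = 12.4π²/1.13² ≈ 95.844 (4× faster decay)
  n=3: λ₃ = 27.9π²/1.13² ≈ 215.649 (9× faster decay)
As t → ∞, higher modes decay exponentially faster. The n=1 mode dominates: v ~ c₁ sin(πx/1.13) e^{-λ₁t}.
Decay rate: λ₁ = 3.1π²/1.13² ≈ 23.961.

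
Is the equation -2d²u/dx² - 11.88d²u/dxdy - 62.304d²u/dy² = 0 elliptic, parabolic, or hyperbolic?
Computing B² - 4AC with A = -2, B = -11.88, C = -62.304: discriminant = -357.2976 (negative). Answer: elliptic.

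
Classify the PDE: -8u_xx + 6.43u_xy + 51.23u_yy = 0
A = -8, B = 6.43, C = 51.23. Discriminant B² - 4AC = 1680.7049. Since 1680.7049 > 0, hyperbolic.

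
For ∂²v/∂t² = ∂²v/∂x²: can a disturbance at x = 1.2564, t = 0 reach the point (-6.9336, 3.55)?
No. The domain of dependence is [-10.4836, -3.3836], and 1.2564 is outside this interval.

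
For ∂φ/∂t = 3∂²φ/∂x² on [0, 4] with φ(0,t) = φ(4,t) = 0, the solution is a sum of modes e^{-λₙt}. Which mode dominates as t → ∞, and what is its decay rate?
Eigenvalues: λₙ = 3n²π²/4².
First three modes:
  n=1: λ₁ = 3π²/4² ≈ 1.851
  n=2: λ₂ = 12π²/4² ≈ 7.402 (4× faster decay)
  n=3: λ₃ = 27π²/4² ≈ 16.655 (9× faster decay)
As t → ∞, higher modes decay exponentially faster. The n=1 mode dominates: φ ~ c₁ sin(πx/4) e^{-λ₁t}.
Decay rate: λ₁ = 3π²/4² ≈ 1.851.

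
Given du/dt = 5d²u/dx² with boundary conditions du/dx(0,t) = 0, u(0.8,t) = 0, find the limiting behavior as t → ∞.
u → 0. Heat escapes through the Dirichlet boundary.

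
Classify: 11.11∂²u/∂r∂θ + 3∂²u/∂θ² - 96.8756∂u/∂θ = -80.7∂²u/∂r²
Rewriting in standard form: 80.7∂²u/∂r² + 11.11∂²u/∂r∂θ + 3∂²u/∂θ² - 96.8756∂u/∂θ = 0. Elliptic (discriminant = -844.9679).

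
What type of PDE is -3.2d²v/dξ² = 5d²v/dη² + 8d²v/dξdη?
Rewriting in standard form: -3.2d²v/dξ² - 8d²v/dξdη - 5d²v/dη² = 0. With A = -3.2, B = -8, C = -5, the discriminant is 0. This is a parabolic PDE.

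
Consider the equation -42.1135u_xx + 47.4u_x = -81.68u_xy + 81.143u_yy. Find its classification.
Rewriting in standard form: -42.1135u_xx + 81.68u_xy - 81.143u_yy + 47.4u_x = 0. Elliptic. (A = -42.1135, B = 81.68, C = -81.143 gives B² - 4AC = -6997.240522.)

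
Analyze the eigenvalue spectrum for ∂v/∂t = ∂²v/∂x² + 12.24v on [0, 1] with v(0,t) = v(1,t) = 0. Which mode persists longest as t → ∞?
Eigenvalues: λₙ = n²π²/1² - 12.24.
First three modes:
  n=1: λ₁ = π² - 12.24 ≈ -2.37
  n=2: λ₂ = 4π² - 12.24 ≈ 27.238
  n=3: λ₃ = 9π² - 12.24 ≈ 76.586
Since π² ≈ 9.87 < 12.24, λ₁ < 0.
The n=1 mode grows fastest (−λₙ is largest for n=1) → dominates.
Asymptotic: v ~ c₁ sin(πx/1) e^{2.37t} (exponential growth at rate −λ₁ ≈ 2.37).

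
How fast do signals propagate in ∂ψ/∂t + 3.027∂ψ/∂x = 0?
Speed = 3.027. Information travels along x - 3.027t = const (rightward).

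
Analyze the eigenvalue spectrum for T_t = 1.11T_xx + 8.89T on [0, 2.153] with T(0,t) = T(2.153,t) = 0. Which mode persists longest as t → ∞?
Eigenvalues: λₙ = 1.11n²π²/2.153² - 8.89.
First three modes:
  n=1: λ₁ = 1.11π²/2.153² - 8.89 ≈ -6.527
  n=2: λ₂ = 4.44π²/2.153² - 8.89 ≈ 0.564
  n=3: λ₃ = 9.99π²/2.153² - 8.89 ≈ 12.38
Since 1.11π²/2.153² ≈ 2.363 < 8.89, λ₁ < 0.
The n=1 mode grows fastest (−λₙ is largest for n=1) → dominates.
Asymptotic: T ~ c₁ sin(πx/2.153) e^{6.527t} (exponential growth at rate −λ₁ ≈ 6.527).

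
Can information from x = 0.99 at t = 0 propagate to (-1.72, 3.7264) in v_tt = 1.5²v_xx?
Yes. The domain of dependence is [-7.3096, 3.8696], and 0.99 ∈ [-7.3096, 3.8696].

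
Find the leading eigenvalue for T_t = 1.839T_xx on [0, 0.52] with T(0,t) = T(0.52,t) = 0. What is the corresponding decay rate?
Eigenvalues: λₙ = 1.839n²π²/0.52².
First three modes:
  n=1: λ₁ = 1.839π²/0.52² ≈ 67.124
  n=2: λ₂ = 7.356π²/0.52² ≈ 268.494 (4× faster decay)
  n=3: λ₃ = 16.551π²/0.52² ≈ 604.112 (9× faster decay)
As t → ∞, higher modes decay exponentially faster. The n=1 mode dominates: T ~ c₁ sin(πx/0.52) e^{-λ₁t}.
Decay rate: λ₁ = 1.839π²/0.52² ≈ 67.124.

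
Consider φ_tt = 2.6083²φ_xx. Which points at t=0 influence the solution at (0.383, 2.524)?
Domain of dependence: [-6.2003492, 6.9663492]. Signals travel at speed 2.6083, so data within |x - 0.383| ≤ 2.6083·2.524 = 6.5833492 can reach the point.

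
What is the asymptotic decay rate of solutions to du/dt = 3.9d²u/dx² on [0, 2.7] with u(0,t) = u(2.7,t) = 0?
Eigenvalues: λₙ = 3.9n²π²/2.7².
First three modes:
  n=1: λ₁ = 3.9π²/2.7² ≈ 5.28
  n=2: λ₂ = 15.6π²/2.7² ≈ 21.12 (4× faster decay)
  n=3: λ₃ = 35.1π²/2.7² ≈ 47.52 (9× faster decay)
As t → ∞, higher modes decay exponentially faster. The n=1 mode dominates: u ~ c₁ sin(πx/2.7) e^{-λ₁t}.
Decay rate: λ₁ = 3.9π²/2.7² ≈ 5.28.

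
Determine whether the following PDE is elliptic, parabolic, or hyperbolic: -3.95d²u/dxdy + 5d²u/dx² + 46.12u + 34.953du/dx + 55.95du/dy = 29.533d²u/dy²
Rewriting in standard form: 5d²u/dx² - 3.95d²u/dxdy - 29.533d²u/dy² + 34.953du/dx + 55.95du/dy + 46.12u = 0. Coefficients: A = 5, B = -3.95, C = -29.533. B² - 4AC = 606.2625, which is positive, so the equation is hyperbolic.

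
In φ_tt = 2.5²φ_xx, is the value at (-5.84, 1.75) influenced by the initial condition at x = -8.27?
Yes. The domain of dependence is [-10.215, -1.465], and -8.27 ∈ [-10.215, -1.465].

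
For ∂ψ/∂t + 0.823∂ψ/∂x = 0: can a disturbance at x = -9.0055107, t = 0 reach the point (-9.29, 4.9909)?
No. Only data at x = -13.3975107 affects (-9.29, 4.9909). Advection has one-way propagation along characteristics.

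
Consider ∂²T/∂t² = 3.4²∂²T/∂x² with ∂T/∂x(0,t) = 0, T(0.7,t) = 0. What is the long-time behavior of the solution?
As t → ∞, T oscillates (no decay). Energy is conserved; the solution oscillates indefinitely as standing waves.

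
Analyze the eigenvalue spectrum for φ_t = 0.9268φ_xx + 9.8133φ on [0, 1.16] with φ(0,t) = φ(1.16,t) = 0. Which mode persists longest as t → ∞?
Eigenvalues: λₙ = 0.9268n²π²/1.16² - 9.8133.
First three modes:
  n=1: λ₁ = 0.9268π²/1.16² - 9.8133 ≈ -3.015
  n=2: λ₂ = 3.7072π²/1.16² - 9.8133 ≈ 17.378
  n=3: λ₃ = 8.3412π²/1.16² - 9.8133 ≈ 51.367
Since 0.9268π²/1.16² ≈ 6.798 < 9.8133, λ₁ < 0.
The n=1 mode grows fastest (−λₙ is largest for n=1) → dominates.
Asymptotic: φ ~ c₁ sin(πx/1.16) e^{3.015t} (exponential growth at rate −λ₁ ≈ 3.015).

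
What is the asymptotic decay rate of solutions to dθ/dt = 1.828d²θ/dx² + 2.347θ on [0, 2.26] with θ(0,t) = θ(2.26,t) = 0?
Eigenvalues: λₙ = 1.828n²π²/2.26² - 2.347.
First three modes:
  n=1: λ₁ = 1.828π²/2.26² - 2.347 ≈ 1.185
  n=2: λ₂ = 7.312π²/2.26² - 2.347 ≈ 11.782
  n=3: λ₃ = 16.452π²/2.26² - 2.347 ≈ 29.444
Since 1.828π²/2.26² ≈ 3.532 > 2.347, all λₙ > 0.
The n=1 mode decays slowest → dominates as t → ∞.
Asymptotic: θ ~ c₁ sin(πx/2.26) e^{-λ₁t} with decay rate λ₁ ≈ 1.185.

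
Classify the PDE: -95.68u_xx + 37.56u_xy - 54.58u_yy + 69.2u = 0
A = -95.68, B = 37.56, C = -54.58. Discriminant B² - 4AC = -19478.104. Since -19478.104 < 0, elliptic.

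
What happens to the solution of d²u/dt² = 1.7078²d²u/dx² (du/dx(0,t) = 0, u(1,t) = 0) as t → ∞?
u oscillates (no decay). Energy is conserved; the solution oscillates indefinitely as standing waves.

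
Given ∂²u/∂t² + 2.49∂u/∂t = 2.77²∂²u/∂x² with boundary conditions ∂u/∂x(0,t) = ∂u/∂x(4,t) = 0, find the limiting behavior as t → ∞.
u → constant (steady state). Damping (γ=2.49) dissipates the nonconstant modes; with Neumann BCs the spatial average obeys M''+γM'=0 and tends to a finite limit.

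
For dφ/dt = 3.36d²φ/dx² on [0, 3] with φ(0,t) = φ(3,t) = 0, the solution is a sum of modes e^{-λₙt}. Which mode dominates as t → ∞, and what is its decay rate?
Eigenvalues: λₙ = 3.36n²π²/3².
First three modes:
  n=1: λ₁ = 3.36π²/3² ≈ 3.685
  n=2: λ₂ = 13.44π²/3² ≈ 14.739 (4× faster decay)
  n=3: λ₃ = 30.24π²/3² ≈ 33.162 (9× faster decay)
As t → ∞, higher modes decay exponentially faster. The n=1 mode dominates: φ ~ c₁ sin(πx/3) e^{-λ₁t}.
Decay rate: λ₁ = 3.36π²/3² ≈ 3.685.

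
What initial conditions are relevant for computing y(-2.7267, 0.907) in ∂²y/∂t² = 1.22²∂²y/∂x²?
Domain of dependence: [-3.83324, -1.62016]. Signals travel at speed 1.22, so data within |x - -2.7267| ≤ 1.22·0.907 = 1.10654 can reach the point.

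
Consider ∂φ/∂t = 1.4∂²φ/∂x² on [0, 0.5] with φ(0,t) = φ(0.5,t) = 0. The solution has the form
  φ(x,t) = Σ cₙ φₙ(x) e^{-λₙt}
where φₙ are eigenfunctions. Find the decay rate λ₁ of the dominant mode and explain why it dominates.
Eigenvalues: λₙ = 1.4n²π²/0.5².
First three modes:
  n=1: λ₁ = 1.4π²/0.5² ≈ 55.27
  n=2: λ₂ = 5.6π²/0.5² ≈ 221.079 (4× faster decay)
  n=3: λ₃ = 12.6π²/0.5² ≈ 497.428 (9× faster decay)
As t → ∞, higher modes decay exponentially faster. The n=1 mode dominates: φ ~ c₁ sin(πx/0.5) e^{-λ₁t}.
Decay rate: λ₁ = 1.4π²/0.5² ≈ 55.27.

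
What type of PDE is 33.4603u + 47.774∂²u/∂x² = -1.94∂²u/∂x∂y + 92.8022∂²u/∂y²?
Rewriting in standard form: 47.774∂²u/∂x² + 1.94∂²u/∂x∂y - 92.8022∂²u/∂y² + 33.4603u = 0. With A = 47.774, B = 1.94, C = -92.8022, the discriminant is 17737.8928112. This is a hyperbolic PDE.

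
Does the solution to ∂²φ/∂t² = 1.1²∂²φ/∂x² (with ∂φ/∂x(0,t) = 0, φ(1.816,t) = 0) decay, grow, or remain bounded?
φ oscillates (no decay). Energy is conserved; the solution oscillates indefinitely as standing waves.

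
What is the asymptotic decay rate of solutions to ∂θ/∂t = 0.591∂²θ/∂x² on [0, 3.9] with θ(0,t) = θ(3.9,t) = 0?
Eigenvalues: λₙ = 0.591n²π²/3.9².
First three modes:
  n=1: λ₁ = 0.591π²/3.9² ≈ 0.383
  n=2: λ₂ = 2.364π²/3.9² ≈ 1.534 (4× faster decay)
  n=3: λ₃ = 5.319π²/3.9² ≈ 3.451 (9× faster decay)
As t → ∞, higher modes decay exponentially faster. The n=1 mode dominates: θ ~ c₁ sin(πx/3.9) e^{-λ₁t}.
Decay rate: λ₁ = 0.591π²/3.9² ≈ 0.383.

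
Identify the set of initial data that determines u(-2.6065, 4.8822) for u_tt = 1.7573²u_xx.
Domain of dependence: [-11.18599006, 5.97299006]. Signals travel at speed 1.7573, so data within |x - -2.6065| ≤ 1.7573·4.8822 = 8.57949006 can reach the point.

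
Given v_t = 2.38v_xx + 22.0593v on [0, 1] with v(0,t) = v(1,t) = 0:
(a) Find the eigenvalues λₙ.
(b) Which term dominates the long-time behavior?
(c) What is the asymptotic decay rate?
Eigenvalues: λₙ = 2.38n²π²/1² - 22.0593.
First three modes:
  n=1: λ₁ = 2.38π² - 22.0593 ≈ 1.43
  n=2: λ₂ = 9.52π² - 22.0593 ≈ 71.899
  n=3: λ₃ = 21.42π² - 22.0593 ≈ 189.348
Since 2.38π² ≈ 23.49 > 22.0593, all λₙ > 0.
The n=1 mode decays slowest → dominates as t → ∞.
Asymptotic: v ~ c₁ sin(πx/1) e^{-λ₁t} with decay rate λ₁ ≈ 1.43.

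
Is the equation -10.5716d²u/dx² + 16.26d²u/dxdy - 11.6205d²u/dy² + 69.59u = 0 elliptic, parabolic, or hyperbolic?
Computing B² - 4AC with A = -10.5716, B = 16.26, C = -11.6205: discriminant = -227.0015112 (negative). Answer: elliptic.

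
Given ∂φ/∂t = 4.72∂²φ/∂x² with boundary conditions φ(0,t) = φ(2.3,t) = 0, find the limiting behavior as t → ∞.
φ → 0. Heat diffuses out through both boundaries.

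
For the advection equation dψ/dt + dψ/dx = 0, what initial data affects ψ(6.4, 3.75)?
A single point: x = 2.65. The characteristic through (6.4, 3.75) is x - 1t = const, so x = 6.4 - 1·3.75 = 2.65.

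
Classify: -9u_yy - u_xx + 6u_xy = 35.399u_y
Rewriting in standard form: -u_xx + 6u_xy - 9u_yy - 35.399u_y = 0. Parabolic (discriminant = 0).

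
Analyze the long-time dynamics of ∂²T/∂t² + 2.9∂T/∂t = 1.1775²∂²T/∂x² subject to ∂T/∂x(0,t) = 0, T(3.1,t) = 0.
Long-time behavior: T → 0. Damping (γ=2.9) dissipates energy; oscillations decay exponentially.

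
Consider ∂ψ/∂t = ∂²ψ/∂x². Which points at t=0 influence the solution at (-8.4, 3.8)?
The entire real line. The heat equation has infinite propagation speed: any initial disturbance instantly affects all points (though exponentially small far away).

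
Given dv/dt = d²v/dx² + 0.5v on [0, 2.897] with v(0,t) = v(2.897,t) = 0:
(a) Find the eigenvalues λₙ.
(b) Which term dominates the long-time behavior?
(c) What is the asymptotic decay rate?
Eigenvalues: λₙ = n²π²/2.897² - 0.5.
First three modes:
  n=1: λ₁ = π²/2.897² - 0.5 ≈ 0.676
  n=2: λ₂ = 4π²/2.897² - 0.5 ≈ 4.204
  n=3: λ₃ = 9π²/2.897² - 0.5 ≈ 10.084
Since π²/2.897² ≈ 1.176 > 0.5, all λₙ > 0.
The n=1 mode decays slowest → dominates as t → ∞.
Asymptotic: v ~ c₁ sin(πx/2.897) e^{-λ₁t} with decay rate λ₁ ≈ 0.676.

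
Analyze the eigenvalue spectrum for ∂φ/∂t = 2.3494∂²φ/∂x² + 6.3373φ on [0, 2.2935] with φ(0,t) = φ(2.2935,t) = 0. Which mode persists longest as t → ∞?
Eigenvalues: λₙ = 2.3494n²π²/2.2935² - 6.3373.
First three modes:
  n=1: λ₁ = 2.3494π²/2.2935² - 6.3373 ≈ -1.929
  n=2: λ₂ = 9.3976π²/2.2935² - 6.3373 ≈ 11.295
  n=3: λ₃ = 21.1446π²/2.2935² - 6.3373 ≈ 33.336
Since 2.3494π²/2.2935² ≈ 4.408 < 6.3373, λ₁ < 0.
The n=1 mode grows fastest (−λₙ is largest for n=1) → dominates.
Asymptotic: φ ~ c₁ sin(πx/2.2935) e^{1.929t} (exponential growth at rate −λ₁ ≈ 1.929).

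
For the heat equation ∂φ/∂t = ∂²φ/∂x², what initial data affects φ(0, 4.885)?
The entire real line. The heat equation has infinite propagation speed: any initial disturbance instantly affects all points (though exponentially small far away).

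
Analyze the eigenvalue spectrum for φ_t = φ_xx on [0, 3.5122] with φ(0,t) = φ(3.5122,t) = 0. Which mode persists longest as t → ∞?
Eigenvalues: λₙ = n²π²/3.5122².
First three modes:
  n=1: λ₁ = π²/3.5122² ≈ 0.8
  n=2: λ₂ = 4π²/3.5122² ≈ 3.2 (4× faster decay)
  n=3: λ₃ = 9π²/3.5122² ≈ 7.201 (9× faster decay)
As t → ∞, higher modes decay exponentially faster. The n=1 mode dominates: φ ~ c₁ sin(πx/3.5122) e^{-λ₁t}.
Decay rate: λ₁ = π²/3.5122² ≈ 0.8.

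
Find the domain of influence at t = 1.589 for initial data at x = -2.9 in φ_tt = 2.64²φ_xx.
Domain of influence: [-7.09496, 1.29496]. Data at x = -2.9 spreads outward at speed 2.64.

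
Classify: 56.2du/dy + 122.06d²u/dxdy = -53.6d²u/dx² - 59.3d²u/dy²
Rewriting in standard form: 53.6d²u/dx² + 122.06d²u/dxdy + 59.3d²u/dy² + 56.2du/dy = 0. Hyperbolic (discriminant = 2184.7236).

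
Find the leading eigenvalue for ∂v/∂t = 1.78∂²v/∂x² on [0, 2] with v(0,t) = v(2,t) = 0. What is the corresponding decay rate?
Eigenvalues: λₙ = 1.78n²π²/2².
First three modes:
  n=1: λ₁ = 1.78π²/2² ≈ 4.392
  n=2: λ₂ = 7.12π²/2² ≈ 17.568 (4× faster decay)
  n=3: λ₃ = 16.02π²/2² ≈ 39.528 (9× faster decay)
As t → ∞, higher modes decay exponentially faster. The n=1 mode dominates: v ~ c₁ sin(πx/2) e^{-λ₁t}.
Decay rate: λ₁ = 1.78π²/2² ≈ 4.392.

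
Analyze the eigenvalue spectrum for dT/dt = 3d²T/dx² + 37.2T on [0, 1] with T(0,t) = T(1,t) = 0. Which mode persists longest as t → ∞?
Eigenvalues: λₙ = 3n²π²/1² - 37.2.
First three modes:
  n=1: λ₁ = 3π² - 37.2 ≈ -7.591
  n=2: λ₂ = 12π² - 37.2 ≈ 81.235
  n=3: λ₃ = 27π² - 37.2 ≈ 229.279
Since 3π² ≈ 29.609 < 37.2, λ₁ < 0.
The n=1 mode grows fastest (−λₙ is largest for n=1) → dominates.
Asymptotic: T ~ c₁ sin(πx/1) e^{7.591t} (exponential growth at rate −λ₁ ≈ 7.591).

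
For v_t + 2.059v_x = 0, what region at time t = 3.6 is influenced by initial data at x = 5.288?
At x = 12.7004. The characteristic carries data from (5.288, 0) to (12.7004, 3.6).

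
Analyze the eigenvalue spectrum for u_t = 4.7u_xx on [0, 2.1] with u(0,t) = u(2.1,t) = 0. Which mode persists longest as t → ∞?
Eigenvalues: λₙ = 4.7n²π²/2.1².
First three modes:
  n=1: λ₁ = 4.7π²/2.1² ≈ 10.519
  n=2: λ₂ = 18.8π²/2.1² ≈ 42.075 (4× faster decay)
  n=3: λ₃ = 42.3π²/2.1² ≈ 94.668 (9× faster decay)
As t → ∞, higher modes decay exponentially faster. The n=1 mode dominates: u ~ c₁ sin(πx/2.1) e^{-λ₁t}.
Decay rate: λ₁ = 4.7π²/2.1² ≈ 10.519.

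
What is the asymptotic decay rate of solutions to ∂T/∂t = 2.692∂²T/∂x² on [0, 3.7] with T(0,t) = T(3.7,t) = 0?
Eigenvalues: λₙ = 2.692n²π²/3.7².
First three modes:
  n=1: λ₁ = 2.692π²/3.7² ≈ 1.941
  n=2: λ₂ = 10.768π²/3.7² ≈ 7.763 (4× faster decay)
  n=3: λ₃ = 24.228π²/3.7² ≈ 17.467 (9× faster decay)
As t → ∞, higher modes decay exponentially faster. The n=1 mode dominates: T ~ c₁ sin(πx/3.7) e^{-λ₁t}.
Decay rate: λ₁ = 2.692π²/3.7² ≈ 1.941.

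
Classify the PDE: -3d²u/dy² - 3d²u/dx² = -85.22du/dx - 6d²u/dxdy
Rewriting in standard form: -3d²u/dx² + 6d²u/dxdy - 3d²u/dy² + 85.22du/dx = 0. A = -3, B = 6, C = -3. Discriminant B² - 4AC = 0. Since 0 = 0, parabolic.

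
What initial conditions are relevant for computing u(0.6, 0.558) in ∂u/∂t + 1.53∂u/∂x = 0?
A single point: x = -0.25374. The characteristic through (0.6, 0.558) is x - 1.53t = const, so x = 0.6 - 1.53·0.558 = -0.25374.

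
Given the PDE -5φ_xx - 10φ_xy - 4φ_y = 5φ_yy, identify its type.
Rewriting in standard form: -5φ_xx - 10φ_xy - 5φ_yy - 4φ_y = 0. The second-order coefficients are A = -5, B = -10, C = -5. Since B² - 4AC = 0 = 0, this is a parabolic PDE.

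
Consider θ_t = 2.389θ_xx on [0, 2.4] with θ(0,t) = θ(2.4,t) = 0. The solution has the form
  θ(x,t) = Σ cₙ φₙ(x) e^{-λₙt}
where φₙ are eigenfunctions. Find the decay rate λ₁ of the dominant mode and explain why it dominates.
Eigenvalues: λₙ = 2.389n²π²/2.4².
First three modes:
  n=1: λ₁ = 2.389π²/2.4² ≈ 4.093
  n=2: λ₂ = 9.556π²/2.4² ≈ 16.374 (4× faster decay)
  n=3: λ₃ = 21.501π²/2.4² ≈ 36.841 (9× faster decay)
As t → ∞, higher modes decay exponentially faster. The n=1 mode dominates: θ ~ c₁ sin(πx/2.4) e^{-λ₁t}.
Decay rate: λ₁ = 2.389π²/2.4² ≈ 4.093.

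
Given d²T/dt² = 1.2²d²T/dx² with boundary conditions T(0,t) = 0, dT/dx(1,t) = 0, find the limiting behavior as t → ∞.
T oscillates (no decay). Energy is conserved; the solution oscillates indefinitely as standing waves.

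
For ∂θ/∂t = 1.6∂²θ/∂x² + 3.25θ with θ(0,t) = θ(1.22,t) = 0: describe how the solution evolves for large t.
θ → 0. Diffusion dominates reaction (r=3.25 < κπ²/L²≈10.61); solution decays.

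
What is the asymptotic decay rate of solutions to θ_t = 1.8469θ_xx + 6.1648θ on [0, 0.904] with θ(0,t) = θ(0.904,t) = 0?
Eigenvalues: λₙ = 1.8469n²π²/0.904² - 6.1648.
First three modes:
  n=1: λ₁ = 1.8469π²/0.904² - 6.1648 ≈ 16.14
  n=2: λ₂ = 7.3876π²/0.904² - 6.1648 ≈ 83.056
  n=3: λ₃ = 16.6221π²/0.904² - 6.1648 ≈ 194.582
Since 1.8469π²/0.904² ≈ 22.305 > 6.1648, all λₙ > 0.
The n=1 mode decays slowest → dominates as t → ∞.
Asymptotic: θ ~ c₁ sin(πx/0.904) e^{-λ₁t} with decay rate λ₁ ≈ 16.14.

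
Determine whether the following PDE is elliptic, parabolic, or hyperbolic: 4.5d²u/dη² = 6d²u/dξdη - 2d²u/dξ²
Rewriting in standard form: 2d²u/dξ² - 6d²u/dξdη + 4.5d²u/dη² = 0. Coefficients: A = 2, B = -6, C = 4.5. B² - 4AC = 0, which is zero, so the equation is parabolic.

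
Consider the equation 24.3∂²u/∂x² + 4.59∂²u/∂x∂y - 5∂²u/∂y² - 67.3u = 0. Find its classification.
Hyperbolic. (A = 24.3, B = 4.59, C = -5 gives B² - 4AC = 507.0681.)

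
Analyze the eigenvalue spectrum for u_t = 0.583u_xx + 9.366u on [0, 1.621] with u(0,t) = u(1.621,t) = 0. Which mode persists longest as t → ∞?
Eigenvalues: λₙ = 0.583n²π²/1.621² - 9.366.
First three modes:
  n=1: λ₁ = 0.583π²/1.621² - 9.366 ≈ -7.176
  n=2: λ₂ = 2.332π²/1.621² - 9.366 ≈ -0.607
  n=3: λ₃ = 5.247π²/1.621² - 9.366 ≈ 10.342
Since 0.583π²/1.621² ≈ 2.19 < 9.366, λ₁ < 0.
The n=1 mode grows fastest (−λₙ is largest for n=1) → dominates.
Asymptotic: u ~ c₁ sin(πx/1.621) e^{7.176t} (exponential growth at rate −λ₁ ≈ 7.176).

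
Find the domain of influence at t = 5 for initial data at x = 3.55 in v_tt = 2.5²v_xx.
Domain of influence: [-8.95, 16.05]. Data at x = 3.55 spreads outward at speed 2.5.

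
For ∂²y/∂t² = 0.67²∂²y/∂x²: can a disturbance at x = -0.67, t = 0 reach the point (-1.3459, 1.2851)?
Yes. The domain of dependence is [-2.206917, -0.484883], and -0.67 ∈ [-2.206917, -0.484883].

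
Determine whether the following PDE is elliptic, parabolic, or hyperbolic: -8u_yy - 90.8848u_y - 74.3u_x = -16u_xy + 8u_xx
Rewriting in standard form: -8u_xx + 16u_xy - 8u_yy - 74.3u_x - 90.8848u_y = 0. Coefficients: A = -8, B = 16, C = -8. B² - 4AC = 0, which is zero, so the equation is parabolic.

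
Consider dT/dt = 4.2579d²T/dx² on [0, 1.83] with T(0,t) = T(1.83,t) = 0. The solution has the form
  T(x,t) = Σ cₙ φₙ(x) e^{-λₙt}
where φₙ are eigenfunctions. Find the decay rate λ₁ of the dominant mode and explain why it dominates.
Eigenvalues: λₙ = 4.2579n²π²/1.83².
First three modes:
  n=1: λ₁ = 4.2579π²/1.83² ≈ 12.549
  n=2: λ₂ = 17.0316π²/1.83² ≈ 50.194 (4× faster decay)
  n=3: λ₃ = 38.3211π²/1.83² ≈ 112.937 (9× faster decay)
As t → ∞, higher modes decay exponentially faster. The n=1 mode dominates: T ~ c₁ sin(πx/1.83) e^{-λ₁t}.
Decay rate: λ₁ = 4.2579π²/1.83² ≈ 12.549.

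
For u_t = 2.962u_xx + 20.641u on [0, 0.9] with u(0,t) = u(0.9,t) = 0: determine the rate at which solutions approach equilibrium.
Eigenvalues: λₙ = 2.962n²π²/0.9² - 20.641.
First three modes:
  n=1: λ₁ = 2.962π²/0.9² - 20.641 ≈ 15.45
  n=2: λ₂ = 11.848π²/0.9² - 20.641 ≈ 123.723
  n=3: λ₃ = 26.658π²/0.9² - 20.641 ≈ 304.179
Since 2.962π²/0.9² ≈ 36.091 > 20.641, all λₙ > 0.
The n=1 mode decays slowest → dominates as t → ∞.
Asymptotic: u ~ c₁ sin(πx/0.9) e^{-λ₁t} with decay rate λ₁ ≈ 15.45.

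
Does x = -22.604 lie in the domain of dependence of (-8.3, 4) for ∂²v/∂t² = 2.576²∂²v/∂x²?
No. The domain of dependence is [-18.604, 2.004], and -22.604 is outside this interval.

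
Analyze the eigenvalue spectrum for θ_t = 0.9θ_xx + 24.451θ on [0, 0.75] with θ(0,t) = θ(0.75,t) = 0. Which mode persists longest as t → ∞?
Eigenvalues: λₙ = 0.9n²π²/0.75² - 24.451.
First three modes:
  n=1: λ₁ = 0.9π²/0.75² - 24.451 ≈ -8.66
  n=2: λ₂ = 3.6π²/0.75² - 24.451 ≈ 38.714
  n=3: λ₃ = 8.1π²/0.75² - 24.451 ≈ 117.671
Since 0.9π²/0.75² ≈ 15.791 < 24.451, λ₁ < 0.
The n=1 mode grows fastest (−λₙ is largest for n=1) → dominates.
Asymptotic: θ ~ c₁ sin(πx/0.75) e^{8.66t} (exponential growth at rate −λ₁ ≈ 8.66).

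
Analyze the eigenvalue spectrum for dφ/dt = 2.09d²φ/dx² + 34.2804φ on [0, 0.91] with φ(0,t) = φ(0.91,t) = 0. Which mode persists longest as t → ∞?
Eigenvalues: λₙ = 2.09n²π²/0.91² - 34.2804.
First three modes:
  n=1: λ₁ = 2.09π²/0.91² - 34.2804 ≈ -9.371
  n=2: λ₂ = 8.36π²/0.91² - 34.2804 ≈ 65.357
  n=3: λ₃ = 18.81π²/0.91² - 34.2804 ≈ 189.904
Since 2.09π²/0.91² ≈ 24.909 < 34.2804, λ₁ < 0.
The n=1 mode grows fastest (−λₙ is largest for n=1) → dominates.
Asymptotic: φ ~ c₁ sin(πx/0.91) e^{9.371t} (exponential growth at rate −λ₁ ≈ 9.371).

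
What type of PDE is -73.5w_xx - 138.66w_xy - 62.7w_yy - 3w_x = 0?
With A = -73.5, B = -138.66, C = -62.7, the discriminant is 792.7956. This is a hyperbolic PDE.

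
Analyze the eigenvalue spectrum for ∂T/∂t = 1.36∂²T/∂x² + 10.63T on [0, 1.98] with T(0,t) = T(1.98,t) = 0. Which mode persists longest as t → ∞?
Eigenvalues: λₙ = 1.36n²π²/1.98² - 10.63.
First three modes:
  n=1: λ₁ = 1.36π²/1.98² - 10.63 ≈ -7.206
  n=2: λ₂ = 5.44π²/1.98² - 10.63 ≈ 3.065
  n=3: λ₃ = 12.24π²/1.98² - 10.63 ≈ 20.184
Since 1.36π²/1.98² ≈ 3.424 < 10.63, λ₁ < 0.
The n=1 mode grows fastest (−λₙ is largest for n=1) → dominates.
Asymptotic: T ~ c₁ sin(πx/1.98) e^{7.206t} (exponential growth at rate −λ₁ ≈ 7.206).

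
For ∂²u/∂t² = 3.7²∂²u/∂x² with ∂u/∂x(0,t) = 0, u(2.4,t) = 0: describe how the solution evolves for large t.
u oscillates (no decay). Energy is conserved; the solution oscillates indefinitely as standing waves.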